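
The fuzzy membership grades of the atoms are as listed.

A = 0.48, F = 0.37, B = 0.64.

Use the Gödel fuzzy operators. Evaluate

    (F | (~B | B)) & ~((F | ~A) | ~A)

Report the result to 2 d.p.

0.48

~B = 1 − 0.64 = 0.36
~B | B = max(a, b) on (0.36, 0.64) = 0.64
F | (~B | B) = max(a, b) on (0.37, 0.64) = 0.64
~A = 1 − 0.48 = 0.52
F | ~A = max(a, b) on (0.37, 0.52) = 0.52
~A = 1 − 0.48 = 0.52
(F | ~A) | ~A = max(a, b) on (0.52, 0.52) = 0.52
~((F | ~A) | ~A) = 1 − 0.52 = 0.48
(F | (~B | B)) & ~((F | ~A) | ~A) = min(a, b) on (0.64, 0.48) = 0.48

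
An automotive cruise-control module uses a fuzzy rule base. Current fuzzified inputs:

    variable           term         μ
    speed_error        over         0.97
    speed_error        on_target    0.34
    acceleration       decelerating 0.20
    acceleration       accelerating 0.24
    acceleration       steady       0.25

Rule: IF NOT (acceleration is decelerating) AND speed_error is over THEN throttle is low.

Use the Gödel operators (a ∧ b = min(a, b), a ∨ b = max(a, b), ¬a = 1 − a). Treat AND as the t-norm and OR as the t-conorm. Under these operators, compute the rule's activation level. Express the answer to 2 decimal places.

0.80

firing strength: ¬decelerating=1−0.20=0.80, over=0.97; AND[min(a, b)] → w = 0.80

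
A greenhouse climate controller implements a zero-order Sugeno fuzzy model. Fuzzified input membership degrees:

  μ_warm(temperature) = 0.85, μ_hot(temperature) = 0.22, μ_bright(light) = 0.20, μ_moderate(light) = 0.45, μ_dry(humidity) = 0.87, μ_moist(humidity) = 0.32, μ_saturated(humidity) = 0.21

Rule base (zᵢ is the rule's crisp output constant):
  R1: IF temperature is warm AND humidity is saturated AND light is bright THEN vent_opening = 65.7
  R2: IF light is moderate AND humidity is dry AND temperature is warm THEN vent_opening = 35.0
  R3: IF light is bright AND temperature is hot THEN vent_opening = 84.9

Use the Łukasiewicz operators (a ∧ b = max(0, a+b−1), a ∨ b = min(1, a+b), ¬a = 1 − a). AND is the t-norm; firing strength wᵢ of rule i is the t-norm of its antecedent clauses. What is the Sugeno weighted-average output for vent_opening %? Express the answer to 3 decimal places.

35.000

R1 (z=65.7): warm=0.85, saturated=0.21, bright=0.20; AND[max(0, a+b−1)] → w = 0.00
R2 (z=35.0): moderate=0.45, dry=0.87, warm=0.85; AND[max(0, a+b−1)] → w = 0.17
R3 (z=84.9): bright=0.20, hot=0.22; AND[max(0, a+b−1)] → w = 0.00
Weighted average = (0.00·65.7 + 0.17·35.0 + 0.00·84.9) / (0.00 + 0.17 + 0.00)
  = 5.9500 / 0.1700 = 35.000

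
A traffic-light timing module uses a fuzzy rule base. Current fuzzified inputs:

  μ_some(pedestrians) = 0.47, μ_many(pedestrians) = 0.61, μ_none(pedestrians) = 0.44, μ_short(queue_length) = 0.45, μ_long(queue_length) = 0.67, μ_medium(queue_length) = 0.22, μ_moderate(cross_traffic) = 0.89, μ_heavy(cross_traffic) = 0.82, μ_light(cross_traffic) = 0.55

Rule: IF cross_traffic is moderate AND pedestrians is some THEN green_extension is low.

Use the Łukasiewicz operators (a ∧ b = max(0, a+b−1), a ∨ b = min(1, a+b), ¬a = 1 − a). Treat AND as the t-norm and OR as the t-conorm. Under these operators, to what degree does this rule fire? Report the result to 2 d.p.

0.36

firing strength: moderate=0.89, some=0.47; AND[max(0, a+b−1)] → w = 0.36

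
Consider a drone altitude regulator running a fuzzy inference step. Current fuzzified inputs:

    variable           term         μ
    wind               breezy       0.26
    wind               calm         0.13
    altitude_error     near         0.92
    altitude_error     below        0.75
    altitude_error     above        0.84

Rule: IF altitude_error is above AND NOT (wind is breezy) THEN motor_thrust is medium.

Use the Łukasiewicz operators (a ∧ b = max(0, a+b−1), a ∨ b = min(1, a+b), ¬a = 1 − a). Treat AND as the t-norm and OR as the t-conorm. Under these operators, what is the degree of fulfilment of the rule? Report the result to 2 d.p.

0.58

firing strength: above=0.84, ¬breezy=1−0.26=0.74; AND[max(0, a+b−1)] → w = 0.58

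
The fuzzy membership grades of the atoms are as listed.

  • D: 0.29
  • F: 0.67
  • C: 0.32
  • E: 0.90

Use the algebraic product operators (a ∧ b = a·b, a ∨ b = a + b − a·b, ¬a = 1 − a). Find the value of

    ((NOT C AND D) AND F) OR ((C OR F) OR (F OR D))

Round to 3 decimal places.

0.954

NOT C = 1 − 0.3200 = 0.6800
NOT C AND D = a·b on (0.6800, 0.2900) = 0.1972
(NOT C AND D) AND F = a·b on (0.1972, 0.6700) = 0.1321
C OR F = a + b − a·b on (0.3200, 0.6700) = 0.7756
F OR D = a + b − a·b on (0.6700, 0.2900) = 0.7657
(C OR F) OR (F OR D) = a + b − a·b on (0.7756, 0.7657) = 0.9474
((NOT C AND D) AND F) OR ((C OR F) OR (F OR D)) = a + b − a·b on (0.1321, 0.9474) = 0.9544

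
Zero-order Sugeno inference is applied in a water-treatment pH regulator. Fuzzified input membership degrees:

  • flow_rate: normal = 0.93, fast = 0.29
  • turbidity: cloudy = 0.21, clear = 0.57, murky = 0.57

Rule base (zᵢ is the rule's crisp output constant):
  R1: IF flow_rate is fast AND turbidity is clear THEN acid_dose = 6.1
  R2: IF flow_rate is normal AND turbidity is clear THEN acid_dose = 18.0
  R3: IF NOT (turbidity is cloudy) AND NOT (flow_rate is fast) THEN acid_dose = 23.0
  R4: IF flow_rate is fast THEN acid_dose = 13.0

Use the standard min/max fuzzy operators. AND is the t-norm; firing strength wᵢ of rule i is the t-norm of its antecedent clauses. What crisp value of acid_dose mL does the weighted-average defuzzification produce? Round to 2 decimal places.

17.27

R1 (z=6.1): fast=0.29, clear=0.57; AND[min(a, b)] → w = 0.29
R2 (z=18.0): normal=0.93, clear=0.57; AND[min(a, b)] → w = 0.57
R3 (z=23.0): ¬cloudy=1−0.21=0.79, ¬fast=1−0.29=0.71; AND[min(a, b)] → w = 0.71
R4 (z=13.0): fast=0.29 → w = 0.29
Weighted average = (0.29·6.1 + 0.57·18.0 + 0.71·23.0 + 0.29·13.0) / (0.29 + 0.57 + 0.71 + 0.29)
  = 32.1290 / 1.8600 = 17.27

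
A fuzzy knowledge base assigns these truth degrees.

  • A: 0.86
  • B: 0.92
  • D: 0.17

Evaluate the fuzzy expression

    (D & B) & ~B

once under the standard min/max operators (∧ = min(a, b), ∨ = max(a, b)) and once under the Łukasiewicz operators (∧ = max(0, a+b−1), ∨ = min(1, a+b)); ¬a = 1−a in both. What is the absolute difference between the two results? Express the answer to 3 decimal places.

0.080

Under standard min/max:
  D & B = min(a, b) on (0.17, 0.92) = 0.17
  ~B = 1 − 0.92 = 0.08
  (D & B) & ~B = min(a, b) on (0.17, 0.08) = 0.08
  → value = 0.0800
Under Łukasiewicz:
  D & B = max(0, a+b−1) on (0.17, 0.92) = 0.09
  ~B = 1 − 0.92 = 0.08
  (D & B) & ~B = max(0, a+b−1) on (0.09, 0.08) = 0.00
  → value = 0.0000
|0.0800 − 0.0000| = 0.080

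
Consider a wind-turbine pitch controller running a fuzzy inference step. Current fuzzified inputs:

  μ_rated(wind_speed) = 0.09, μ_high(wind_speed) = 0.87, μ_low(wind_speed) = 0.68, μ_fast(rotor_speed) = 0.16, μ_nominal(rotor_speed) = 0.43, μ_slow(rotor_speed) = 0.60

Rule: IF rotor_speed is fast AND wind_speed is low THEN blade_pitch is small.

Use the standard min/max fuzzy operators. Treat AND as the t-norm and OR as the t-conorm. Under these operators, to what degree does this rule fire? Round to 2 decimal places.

0.16

firing strength: fast=0.16, low=0.68; AND[min(a, b)] → w = 0.16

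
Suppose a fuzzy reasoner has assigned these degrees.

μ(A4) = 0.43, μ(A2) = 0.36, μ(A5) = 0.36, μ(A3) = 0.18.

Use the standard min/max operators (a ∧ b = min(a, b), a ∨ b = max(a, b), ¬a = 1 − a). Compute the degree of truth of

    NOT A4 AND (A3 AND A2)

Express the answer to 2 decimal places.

NOT A4 = 1 − 0.43 = 0.57
A3 AND A2 = min(a, b) on (0.18, 0.36) = 0.18
NOT A4 AND (A3 AND A2) = min(a, b) on (0.57, 0.18) = 0.18

0.18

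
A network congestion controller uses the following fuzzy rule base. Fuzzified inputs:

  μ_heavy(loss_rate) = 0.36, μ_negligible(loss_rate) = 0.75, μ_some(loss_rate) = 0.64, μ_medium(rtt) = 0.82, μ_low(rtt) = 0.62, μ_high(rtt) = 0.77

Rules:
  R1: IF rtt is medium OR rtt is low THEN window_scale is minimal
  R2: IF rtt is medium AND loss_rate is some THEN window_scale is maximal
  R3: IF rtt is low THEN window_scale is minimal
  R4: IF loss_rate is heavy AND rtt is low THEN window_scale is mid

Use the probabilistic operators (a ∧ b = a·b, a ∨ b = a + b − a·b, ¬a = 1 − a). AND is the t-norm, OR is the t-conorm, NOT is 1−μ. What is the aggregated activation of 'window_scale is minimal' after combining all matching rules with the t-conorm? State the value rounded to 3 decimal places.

R1: medium=0.82, low=0.62; OR[a + b − a·b] → w = 0.9316
R2: medium=0.82, some=0.64; AND[a·b] → w = 0.5248
R3: low=0.62 → w = 0.6200
R4: heavy=0.36, low=0.62; AND[a·b] → w = 0.2232
Rules with consequent 'minimal': {R1, R3} → strengths 0.9316, 0.6200
Aggregate via t-conorm [a + b − a·b]: 0.9740

0.974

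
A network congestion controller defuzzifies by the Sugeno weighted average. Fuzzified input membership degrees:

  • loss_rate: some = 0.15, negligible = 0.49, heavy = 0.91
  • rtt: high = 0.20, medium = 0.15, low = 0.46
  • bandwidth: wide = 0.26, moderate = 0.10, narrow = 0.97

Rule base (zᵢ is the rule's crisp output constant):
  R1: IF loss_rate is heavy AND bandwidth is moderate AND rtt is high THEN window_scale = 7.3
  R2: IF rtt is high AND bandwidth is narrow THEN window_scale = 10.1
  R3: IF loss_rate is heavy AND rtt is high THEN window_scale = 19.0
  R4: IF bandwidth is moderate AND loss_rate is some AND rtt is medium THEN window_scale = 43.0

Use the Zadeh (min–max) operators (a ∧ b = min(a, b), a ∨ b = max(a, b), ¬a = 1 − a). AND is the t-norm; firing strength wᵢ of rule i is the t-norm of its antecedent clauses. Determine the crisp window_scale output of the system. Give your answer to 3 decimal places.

18.083

R1 (z=7.3): heavy=0.91, moderate=0.10, high=0.20; AND[min(a, b)] → w = 0.10
R2 (z=10.1): high=0.20, narrow=0.97; AND[min(a, b)] → w = 0.20
R3 (z=19.0): heavy=0.91, high=0.20; AND[min(a, b)] → w = 0.20
R4 (z=43.0): moderate=0.10, some=0.15, medium=0.15; AND[min(a, b)] → w = 0.10
Weighted average = (0.10·7.3 + 0.20·10.1 + 0.20·19.0 + 0.10·43.0) / (0.10 + 0.20 + 0.20 + 0.10)
  = 10.8500 / 0.6000 = 18.083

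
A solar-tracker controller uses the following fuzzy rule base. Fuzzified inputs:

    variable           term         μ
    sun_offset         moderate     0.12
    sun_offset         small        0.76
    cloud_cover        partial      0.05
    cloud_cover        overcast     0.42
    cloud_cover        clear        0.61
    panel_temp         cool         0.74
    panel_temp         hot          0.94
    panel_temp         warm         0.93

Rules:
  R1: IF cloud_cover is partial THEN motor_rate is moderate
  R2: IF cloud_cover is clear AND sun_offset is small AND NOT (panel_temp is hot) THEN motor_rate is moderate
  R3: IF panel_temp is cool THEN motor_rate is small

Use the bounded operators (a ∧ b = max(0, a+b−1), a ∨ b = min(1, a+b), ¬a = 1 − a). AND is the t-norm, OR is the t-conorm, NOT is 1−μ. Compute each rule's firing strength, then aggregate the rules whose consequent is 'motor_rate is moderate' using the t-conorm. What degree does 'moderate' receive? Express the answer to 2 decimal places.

0.05

R1: partial=0.05 → w = 0.05
R2: clear=0.61, small=0.76, ¬hot=1−0.94=0.06; AND[max(0, a+b−1)] → w = 0.00
R3: cool=0.74 → w = 0.74
Rules with consequent 'moderate': {R1, R2} → strengths 0.05, 0.00
Aggregate via t-conorm [min(1, a+b)]: 0.05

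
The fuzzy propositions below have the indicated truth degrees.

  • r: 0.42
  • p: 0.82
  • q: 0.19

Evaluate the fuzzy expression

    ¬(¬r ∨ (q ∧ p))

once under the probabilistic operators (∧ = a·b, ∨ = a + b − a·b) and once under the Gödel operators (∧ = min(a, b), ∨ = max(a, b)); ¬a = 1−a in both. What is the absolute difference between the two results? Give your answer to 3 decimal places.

0.065

Under probabilistic:
  ¬r = 1 − 0.4200 = 0.5800
  q ∧ p = a·b on (0.1900, 0.8200) = 0.1558
  ¬r ∨ (q ∧ p) = a + b − a·b on (0.5800, 0.1558) = 0.6454
  ¬(¬r ∨ (q ∧ p)) = 1 − 0.6454 = 0.3546
  → value = 0.3546
Under Gödel:
  ¬r = 1 − 0.42 = 0.58
  q ∧ p = min(a, b) on (0.19, 0.82) = 0.19
  ¬r ∨ (q ∧ p) = max(a, b) on (0.58, 0.19) = 0.58
  ¬(¬r ∨ (q ∧ p)) = 1 − 0.58 = 0.42
  → value = 0.4200
|0.3546 − 0.4200| = 0.065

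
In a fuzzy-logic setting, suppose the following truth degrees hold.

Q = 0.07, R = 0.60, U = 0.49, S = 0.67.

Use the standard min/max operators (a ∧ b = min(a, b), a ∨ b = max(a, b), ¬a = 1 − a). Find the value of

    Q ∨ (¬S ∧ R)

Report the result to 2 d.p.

¬S = 1 − 0.67 = 0.33
¬S ∧ R = min(a, b) on (0.33, 0.60) = 0.33
Q ∨ (¬S ∧ R) = max(a, b) on (0.07, 0.33) = 0.33

0.33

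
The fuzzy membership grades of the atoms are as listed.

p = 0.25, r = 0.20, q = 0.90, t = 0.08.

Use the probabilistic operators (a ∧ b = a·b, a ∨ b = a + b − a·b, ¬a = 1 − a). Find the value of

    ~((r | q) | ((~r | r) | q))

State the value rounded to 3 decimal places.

r | q = a + b − a·b on (0.2000, 0.9000) = 0.9200
~r = 1 − 0.2000 = 0.8000
~r | r = a + b − a·b on (0.8000, 0.2000) = 0.8400
(~r | r) | q = a + b − a·b on (0.8400, 0.9000) = 0.9840
(r | q) | ((~r | r) | q) = a + b − a·b on (0.9200, 0.9840) = 0.9987
~((r | q) | ((~r | r) | q)) = 1 − 0.9987 = 0.0013

0.001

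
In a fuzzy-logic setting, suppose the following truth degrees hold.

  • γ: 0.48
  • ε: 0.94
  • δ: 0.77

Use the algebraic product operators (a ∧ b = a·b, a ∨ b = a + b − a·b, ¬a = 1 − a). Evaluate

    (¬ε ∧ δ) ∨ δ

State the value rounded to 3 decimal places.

0.781

¬ε = 1 − 0.9400 = 0.0600
¬ε ∧ δ = a·b on (0.0600, 0.7700) = 0.0462
(¬ε ∧ δ) ∨ δ = a + b − a·b on (0.0462, 0.7700) = 0.7806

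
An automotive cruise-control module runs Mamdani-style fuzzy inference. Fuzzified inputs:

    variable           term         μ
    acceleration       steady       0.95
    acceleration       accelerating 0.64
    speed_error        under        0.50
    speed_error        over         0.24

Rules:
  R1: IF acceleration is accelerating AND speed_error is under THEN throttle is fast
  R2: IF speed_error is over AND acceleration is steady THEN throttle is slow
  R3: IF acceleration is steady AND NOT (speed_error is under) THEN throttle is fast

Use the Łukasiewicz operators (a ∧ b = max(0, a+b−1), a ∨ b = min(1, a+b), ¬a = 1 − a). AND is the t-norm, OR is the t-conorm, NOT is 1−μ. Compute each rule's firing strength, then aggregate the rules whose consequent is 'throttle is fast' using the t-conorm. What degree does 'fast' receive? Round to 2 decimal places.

R1: accelerating=0.64, under=0.50; AND[max(0, a+b−1)] → w = 0.14
R2: over=0.24, steady=0.95; AND[max(0, a+b−1)] → w = 0.19
R3: steady=0.95, ¬under=1−0.50=0.50; AND[max(0, a+b−1)] → w = 0.45
Rules with consequent 'fast': {R1, R3} → strengths 0.14, 0.45
Aggregate via t-conorm [min(1, a+b)]: 0.59

0.59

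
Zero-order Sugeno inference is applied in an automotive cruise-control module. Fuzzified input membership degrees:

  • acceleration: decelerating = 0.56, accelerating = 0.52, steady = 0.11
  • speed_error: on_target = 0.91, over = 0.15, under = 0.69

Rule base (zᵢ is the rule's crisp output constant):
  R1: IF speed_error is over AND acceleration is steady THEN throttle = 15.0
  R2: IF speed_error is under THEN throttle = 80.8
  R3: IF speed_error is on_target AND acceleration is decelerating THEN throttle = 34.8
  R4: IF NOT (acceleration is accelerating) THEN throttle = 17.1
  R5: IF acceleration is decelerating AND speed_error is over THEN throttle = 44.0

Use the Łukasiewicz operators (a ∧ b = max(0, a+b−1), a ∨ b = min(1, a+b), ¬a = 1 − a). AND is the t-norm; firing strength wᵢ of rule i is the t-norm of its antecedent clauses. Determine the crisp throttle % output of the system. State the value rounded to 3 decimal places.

48.973

R1 (z=15.0): over=0.15, steady=0.11; AND[max(0, a+b−1)] → w = 0.00
R2 (z=80.8): under=0.69 → w = 0.69
R3 (z=34.8): on_target=0.91, decelerating=0.56; AND[max(0, a+b−1)] → w = 0.47
R4 (z=17.1): ¬accelerating=1−0.52=0.48 → w = 0.48
R5 (z=44.0): decelerating=0.56, over=0.15; AND[max(0, a+b−1)] → w = 0.00
Weighted average = (0.00·15.0 + 0.69·80.8 + 0.47·34.8 + 0.48·17.1 + 0.00·44.0) / (0.00 + 0.69 + 0.47 + 0.48 + 0.00)
  = 80.3160 / 1.6400 = 48.973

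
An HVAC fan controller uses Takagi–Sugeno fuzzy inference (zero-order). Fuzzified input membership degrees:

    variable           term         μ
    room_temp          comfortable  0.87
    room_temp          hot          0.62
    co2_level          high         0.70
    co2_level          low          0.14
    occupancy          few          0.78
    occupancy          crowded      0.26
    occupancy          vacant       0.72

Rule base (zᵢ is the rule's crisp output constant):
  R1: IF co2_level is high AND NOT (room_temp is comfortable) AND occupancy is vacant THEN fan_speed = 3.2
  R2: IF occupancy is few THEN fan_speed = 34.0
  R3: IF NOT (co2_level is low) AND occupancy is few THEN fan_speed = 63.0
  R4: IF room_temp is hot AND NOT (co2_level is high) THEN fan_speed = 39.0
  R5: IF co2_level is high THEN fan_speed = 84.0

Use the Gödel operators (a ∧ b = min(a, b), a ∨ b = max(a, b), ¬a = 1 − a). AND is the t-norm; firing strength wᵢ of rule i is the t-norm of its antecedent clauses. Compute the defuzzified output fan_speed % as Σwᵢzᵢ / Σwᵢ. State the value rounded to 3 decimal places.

54.489

R1 (z=3.2): high=0.70, ¬comfortable=1−0.87=0.13, vacant=0.72; AND[min(a, b)] → w = 0.13
R2 (z=34.0): few=0.78 → w = 0.78
R3 (z=63.0): ¬low=1−0.14=0.86, few=0.78; AND[min(a, b)] → w = 0.78
R4 (z=39.0): hot=0.62, ¬high=1−0.70=0.30; AND[min(a, b)] → w = 0.30
R5 (z=84.0): high=0.70 → w = 0.70
Weighted average = (0.13·3.2 + 0.78·34.0 + 0.78·63.0 + 0.30·39.0 + 0.70·84.0) / (0.13 + 0.78 + 0.78 + 0.30 + 0.70)
  = 146.5760 / 2.6900 = 54.489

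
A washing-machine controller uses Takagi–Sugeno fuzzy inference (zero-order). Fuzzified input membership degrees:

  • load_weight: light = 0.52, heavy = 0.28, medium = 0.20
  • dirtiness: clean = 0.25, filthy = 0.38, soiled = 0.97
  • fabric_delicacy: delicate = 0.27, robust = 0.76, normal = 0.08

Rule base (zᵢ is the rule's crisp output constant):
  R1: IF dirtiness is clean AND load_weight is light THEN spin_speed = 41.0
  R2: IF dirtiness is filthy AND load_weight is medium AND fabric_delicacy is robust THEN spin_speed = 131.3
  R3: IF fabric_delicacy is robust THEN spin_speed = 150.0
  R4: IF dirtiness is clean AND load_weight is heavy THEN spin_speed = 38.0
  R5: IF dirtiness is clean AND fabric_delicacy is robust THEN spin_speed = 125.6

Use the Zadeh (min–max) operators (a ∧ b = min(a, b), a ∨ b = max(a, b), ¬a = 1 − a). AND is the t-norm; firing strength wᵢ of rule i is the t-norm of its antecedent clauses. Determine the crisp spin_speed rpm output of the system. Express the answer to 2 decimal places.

111.94

R1 (z=41.0): clean=0.25, light=0.52; AND[min(a, b)] → w = 0.25
R2 (z=131.3): filthy=0.38, medium=0.20, robust=0.76; AND[min(a, b)] → w = 0.20
R3 (z=150.0): robust=0.76 → w = 0.76
R4 (z=38.0): clean=0.25, heavy=0.28; AND[min(a, b)] → w = 0.25
R5 (z=125.6): clean=0.25, robust=0.76; AND[min(a, b)] → w = 0.25
Weighted average = (0.25·41.0 + 0.20·131.3 + 0.76·150.0 + 0.25·38.0 + 0.25·125.6) / (0.25 + 0.20 + 0.76 + 0.25 + 0.25)
  = 191.4100 / 1.7100 = 111.94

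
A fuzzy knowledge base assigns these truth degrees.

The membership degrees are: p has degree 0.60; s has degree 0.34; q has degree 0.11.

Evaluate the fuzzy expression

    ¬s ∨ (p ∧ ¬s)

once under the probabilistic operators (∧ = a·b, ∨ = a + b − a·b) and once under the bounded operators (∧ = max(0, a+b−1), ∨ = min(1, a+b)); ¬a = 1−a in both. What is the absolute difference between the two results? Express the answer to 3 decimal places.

Under probabilistic:
  ¬s = 1 − 0.3400 = 0.6600
  ¬s = 1 − 0.3400 = 0.6600
  p ∧ ¬s = a·b on (0.6000, 0.6600) = 0.3960
  ¬s ∨ (p ∧ ¬s) = a + b − a·b on (0.6600, 0.3960) = 0.7946
  → value = 0.7946
Under bounded:
  ¬s = 1 − 0.34 = 0.66
  ¬s = 1 − 0.34 = 0.66
  p ∧ ¬s = max(0, a+b−1) on (0.60, 0.66) = 0.26
  ¬s ∨ (p ∧ ¬s) = min(1, a+b) on (0.66, 0.26) = 0.92
  → value = 0.9200
|0.7946 − 0.9200| = 0.125

0.125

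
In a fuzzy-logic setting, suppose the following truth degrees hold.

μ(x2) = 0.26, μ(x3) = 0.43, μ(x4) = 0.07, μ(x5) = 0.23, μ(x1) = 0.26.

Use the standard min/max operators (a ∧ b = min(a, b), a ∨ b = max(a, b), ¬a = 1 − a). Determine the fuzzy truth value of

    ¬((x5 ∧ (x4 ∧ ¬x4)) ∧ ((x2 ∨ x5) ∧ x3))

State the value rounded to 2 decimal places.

0.93

¬x4 = 1 − 0.07 = 0.93
x4 ∧ ¬x4 = min(a, b) on (0.07, 0.93) = 0.07
x5 ∧ (x4 ∧ ¬x4) = min(a, b) on (0.23, 0.07) = 0.07
x2 ∨ x5 = max(a, b) on (0.26, 0.23) = 0.26
(x2 ∨ x5) ∧ x3 = min(a, b) on (0.26, 0.43) = 0.26
(x5 ∧ (x4 ∧ ¬x4)) ∧ ((x2 ∨ x5) ∧ x3) = min(a, b) on (0.07, 0.26) = 0.07
¬((x5 ∧ (x4 ∧ ¬x4)) ∧ ((x2 ∨ x5) ∧ x3)) = 1 − 0.07 = 0.93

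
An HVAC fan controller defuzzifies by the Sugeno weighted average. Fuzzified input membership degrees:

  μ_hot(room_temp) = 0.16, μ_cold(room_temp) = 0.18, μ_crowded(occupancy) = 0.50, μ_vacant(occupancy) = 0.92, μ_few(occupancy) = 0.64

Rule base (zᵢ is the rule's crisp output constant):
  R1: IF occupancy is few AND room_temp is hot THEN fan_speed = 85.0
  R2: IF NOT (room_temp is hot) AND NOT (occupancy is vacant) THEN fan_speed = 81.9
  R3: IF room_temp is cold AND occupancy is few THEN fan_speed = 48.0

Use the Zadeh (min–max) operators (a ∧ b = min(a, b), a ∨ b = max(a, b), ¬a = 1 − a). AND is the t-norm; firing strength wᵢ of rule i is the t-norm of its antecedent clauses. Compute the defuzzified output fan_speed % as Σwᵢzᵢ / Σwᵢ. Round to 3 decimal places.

R1 (z=85.0): few=0.64, hot=0.16; AND[min(a, b)] → w = 0.16
R2 (z=81.9): ¬hot=1−0.16=0.84, ¬vacant=1−0.92=0.08; AND[min(a, b)] → w = 0.08
R3 (z=48.0): cold=0.18, few=0.64; AND[min(a, b)] → w = 0.18
Weighted average = (0.16·85.0 + 0.08·81.9 + 0.18·48.0) / (0.16 + 0.08 + 0.18)
  = 28.7920 / 0.4200 = 68.552

68.552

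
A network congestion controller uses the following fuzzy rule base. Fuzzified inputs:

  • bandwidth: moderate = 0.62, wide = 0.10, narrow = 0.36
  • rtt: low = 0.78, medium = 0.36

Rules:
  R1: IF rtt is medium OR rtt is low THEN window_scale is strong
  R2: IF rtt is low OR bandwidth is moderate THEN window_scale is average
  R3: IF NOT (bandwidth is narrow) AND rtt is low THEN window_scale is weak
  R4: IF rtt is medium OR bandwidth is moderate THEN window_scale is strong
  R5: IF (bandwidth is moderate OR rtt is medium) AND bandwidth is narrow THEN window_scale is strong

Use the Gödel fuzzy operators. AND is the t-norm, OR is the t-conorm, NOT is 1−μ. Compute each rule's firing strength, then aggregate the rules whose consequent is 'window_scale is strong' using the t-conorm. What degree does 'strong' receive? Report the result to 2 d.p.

R1: medium=0.36, low=0.78; OR[max(a, b)] → w = 0.78
R2: low=0.78, moderate=0.62; OR[max(a, b)] → w = 0.78
R3: ¬narrow=1−0.36=0.64, low=0.78; AND[min(a, b)] → w = 0.64
R4: medium=0.36, moderate=0.62; OR[max(a, b)] → w = 0.62
R5: (moderate=0.62 OR medium=0.36) = 0.62; AND[min(a, b)] with narrow=0.36 → w = 0.36
Rules with consequent 'strong': {R1, R4, R5} → strengths 0.78, 0.62, 0.36
Aggregate via t-conorm [max(a, b)]: 0.78

0.78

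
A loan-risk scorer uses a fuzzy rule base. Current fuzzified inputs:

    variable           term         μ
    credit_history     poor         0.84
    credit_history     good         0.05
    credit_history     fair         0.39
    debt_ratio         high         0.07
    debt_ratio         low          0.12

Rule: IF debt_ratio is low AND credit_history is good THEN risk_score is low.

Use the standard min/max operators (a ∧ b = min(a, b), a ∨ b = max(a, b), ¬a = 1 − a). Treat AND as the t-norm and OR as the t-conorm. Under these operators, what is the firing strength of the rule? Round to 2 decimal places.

0.05

firing strength: low=0.12, good=0.05; AND[min(a, b)] → w = 0.05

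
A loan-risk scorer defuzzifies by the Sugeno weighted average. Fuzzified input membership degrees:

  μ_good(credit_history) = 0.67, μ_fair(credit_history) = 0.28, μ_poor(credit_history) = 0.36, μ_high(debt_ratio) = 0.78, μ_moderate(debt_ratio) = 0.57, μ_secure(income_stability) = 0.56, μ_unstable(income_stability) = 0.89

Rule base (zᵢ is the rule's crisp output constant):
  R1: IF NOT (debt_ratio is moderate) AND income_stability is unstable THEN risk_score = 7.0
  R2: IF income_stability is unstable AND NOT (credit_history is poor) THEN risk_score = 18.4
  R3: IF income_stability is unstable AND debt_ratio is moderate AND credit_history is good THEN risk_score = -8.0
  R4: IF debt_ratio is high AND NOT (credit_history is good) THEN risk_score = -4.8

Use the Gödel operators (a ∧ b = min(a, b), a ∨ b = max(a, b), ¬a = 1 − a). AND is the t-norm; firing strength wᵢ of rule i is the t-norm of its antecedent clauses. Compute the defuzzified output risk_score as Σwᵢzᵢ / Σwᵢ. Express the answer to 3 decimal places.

R1 (z=7.0): ¬moderate=1−0.57=0.43, unstable=0.89; AND[min(a, b)] → w = 0.43
R2 (z=18.4): unstable=0.89, ¬poor=1−0.36=0.64; AND[min(a, b)] → w = 0.64
R3 (z=-8.0): unstable=0.89, moderate=0.57, good=0.67; AND[min(a, b)] → w = 0.57
R4 (z=-4.8): high=0.78, ¬good=1−0.67=0.33; AND[min(a, b)] → w = 0.33
Weighted average = (0.43·7.0 + 0.64·18.4 + 0.57·-8.0 + 0.33·-4.8) / (0.43 + 0.64 + 0.57 + 0.33)
  = 8.6420 / 1.9700 = 4.387

4.387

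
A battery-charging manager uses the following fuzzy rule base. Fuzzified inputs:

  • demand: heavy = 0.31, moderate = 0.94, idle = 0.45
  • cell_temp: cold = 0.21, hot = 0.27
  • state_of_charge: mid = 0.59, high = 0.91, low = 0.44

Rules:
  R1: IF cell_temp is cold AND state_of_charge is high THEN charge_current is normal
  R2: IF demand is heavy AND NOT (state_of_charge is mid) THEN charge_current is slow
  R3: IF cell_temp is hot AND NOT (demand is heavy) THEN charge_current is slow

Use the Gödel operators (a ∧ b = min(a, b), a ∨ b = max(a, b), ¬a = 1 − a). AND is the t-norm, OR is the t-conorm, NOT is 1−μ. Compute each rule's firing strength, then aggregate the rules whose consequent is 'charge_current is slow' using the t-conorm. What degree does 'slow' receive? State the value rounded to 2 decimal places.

0.31

R1: cold=0.21, high=0.91; AND[min(a, b)] → w = 0.21
R2: heavy=0.31, ¬mid=1−0.59=0.41; AND[min(a, b)] → w = 0.31
R3: hot=0.27, ¬heavy=1−0.31=0.69; AND[min(a, b)] → w = 0.27
Rules with consequent 'slow': {R2, R3} → strengths 0.31, 0.27
Aggregate via t-conorm [max(a, b)]: 0.31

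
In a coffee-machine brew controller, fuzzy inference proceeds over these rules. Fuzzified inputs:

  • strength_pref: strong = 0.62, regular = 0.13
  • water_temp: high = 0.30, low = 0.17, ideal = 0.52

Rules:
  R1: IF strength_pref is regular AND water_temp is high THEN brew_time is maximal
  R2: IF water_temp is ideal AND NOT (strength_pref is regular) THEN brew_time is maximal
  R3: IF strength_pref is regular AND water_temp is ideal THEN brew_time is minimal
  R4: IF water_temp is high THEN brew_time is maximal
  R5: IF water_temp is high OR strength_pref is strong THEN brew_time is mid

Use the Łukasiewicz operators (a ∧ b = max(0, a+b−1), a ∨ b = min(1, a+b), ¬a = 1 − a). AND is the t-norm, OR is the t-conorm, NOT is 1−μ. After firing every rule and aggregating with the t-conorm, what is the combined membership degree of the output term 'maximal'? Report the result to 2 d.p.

R1: regular=0.13, high=0.30; AND[max(0, a+b−1)] → w = 0.00
R2: ideal=0.52, ¬regular=1−0.13=0.87; AND[max(0, a+b−1)] → w = 0.39
R3: regular=0.13, ideal=0.52; AND[max(0, a+b−1)] → w = 0.00
R4: high=0.30 → w = 0.30
R5: high=0.30, strong=0.62; OR[min(1, a+b)] → w = 0.92
Rules with consequent 'maximal': {R1, R2, R4} → strengths 0.00, 0.39, 0.30
Aggregate via t-conorm [min(1, a+b)]: 0.69

0.69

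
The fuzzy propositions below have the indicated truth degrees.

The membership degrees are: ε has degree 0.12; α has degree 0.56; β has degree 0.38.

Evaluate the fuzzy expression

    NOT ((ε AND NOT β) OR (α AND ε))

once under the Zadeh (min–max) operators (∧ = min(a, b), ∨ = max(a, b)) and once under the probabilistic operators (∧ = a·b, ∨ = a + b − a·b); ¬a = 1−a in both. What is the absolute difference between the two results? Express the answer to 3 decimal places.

Under Zadeh (min–max):
  NOT β = 1 − 0.38 = 0.62
  ε AND NOT β = min(a, b) on (0.12, 0.62) = 0.12
  α AND ε = min(a, b) on (0.56, 0.12) = 0.12
  (ε AND NOT β) OR (α AND ε) = max(a, b) on (0.12, 0.12) = 0.12
  NOT ((ε AND NOT β) OR (α AND ε)) = 1 − 0.12 = 0.88
  → value = 0.8800
Under probabilistic:
  NOT β = 1 − 0.3800 = 0.6200
  ε AND NOT β = a·b on (0.1200, 0.6200) = 0.0744
  α AND ε = a·b on (0.5600, 0.1200) = 0.0672
  (ε AND NOT β) OR (α AND ε) = a + b − a·b on (0.0744, 0.0672) = 0.1366
  NOT ((ε AND NOT β) OR (α AND ε)) = 1 − 0.1366 = 0.8634
  → value = 0.8634
|0.8800 − 0.8634| = 0.017

0.017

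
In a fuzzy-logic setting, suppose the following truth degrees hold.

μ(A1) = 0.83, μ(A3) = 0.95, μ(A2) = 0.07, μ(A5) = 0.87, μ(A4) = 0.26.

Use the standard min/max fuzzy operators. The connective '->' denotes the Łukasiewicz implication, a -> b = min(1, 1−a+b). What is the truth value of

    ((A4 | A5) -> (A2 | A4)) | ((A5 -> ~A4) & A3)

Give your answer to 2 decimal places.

A4 | A5 = max(a, b) on (0.26, 0.87) = 0.87
A2 | A4 = max(a, b) on (0.07, 0.26) = 0.26
(A4 | A5) -> (A2 | A4)  [Łukasiewicz: min(1, 1−a+b)] with a=0.87, b=0.26 → 0.39
~A4 = 1 − 0.26 = 0.74
A5 -> ~A4  [Łukasiewicz: min(1, 1−a+b)] with a=0.87, b=0.74 → 0.87
(A5 -> ~A4) & A3 = min(a, b) on (0.87, 0.95) = 0.87
((A4 | A5) -> (A2 | A4)) | ((A5 -> ~A4) & A3) = max(a, b) on (0.39, 0.87) = 0.87

0.87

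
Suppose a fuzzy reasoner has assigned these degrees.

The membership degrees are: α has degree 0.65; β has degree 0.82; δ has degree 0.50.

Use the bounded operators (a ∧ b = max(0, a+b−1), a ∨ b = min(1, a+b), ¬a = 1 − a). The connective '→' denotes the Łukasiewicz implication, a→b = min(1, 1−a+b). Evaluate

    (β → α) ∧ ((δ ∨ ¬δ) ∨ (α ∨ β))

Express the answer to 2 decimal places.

0.83

β → α  [Łukasiewicz: min(1, 1−a+b)] with a=0.82, b=0.65 → 0.83
¬δ = 1 − 0.50 = 0.50
δ ∨ ¬δ = min(1, a+b) on (0.50, 0.50) = 1.00
α ∨ β = min(1, a+b) on (0.65, 0.82) = 1.00
(δ ∨ ¬δ) ∨ (α ∨ β) = min(1, a+b) on (1.00, 1.00) = 1.00
(β → α) ∧ ((δ ∨ ¬δ) ∨ (α ∨ β)) = max(0, a+b−1) on (0.83, 1.00) = 0.83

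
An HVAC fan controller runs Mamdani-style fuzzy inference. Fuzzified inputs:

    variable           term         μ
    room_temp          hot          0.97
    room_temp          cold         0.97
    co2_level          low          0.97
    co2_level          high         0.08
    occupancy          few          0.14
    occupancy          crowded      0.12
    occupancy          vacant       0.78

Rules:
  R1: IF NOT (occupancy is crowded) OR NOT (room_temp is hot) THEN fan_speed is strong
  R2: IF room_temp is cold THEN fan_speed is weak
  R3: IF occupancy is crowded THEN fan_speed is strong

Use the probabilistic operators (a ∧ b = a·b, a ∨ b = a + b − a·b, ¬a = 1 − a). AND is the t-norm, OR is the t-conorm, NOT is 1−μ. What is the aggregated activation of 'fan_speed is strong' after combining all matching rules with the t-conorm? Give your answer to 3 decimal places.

0.898

R1: ¬crowded=1−0.12=0.88, ¬hot=1−0.97=0.03; OR[a + b − a·b] → w = 0.8836
R2: cold=0.97 → w = 0.9700
R3: crowded=0.12 → w = 0.1200
Rules with consequent 'strong': {R1, R3} → strengths 0.8836, 0.1200
Aggregate via t-conorm [a + b − a·b]: 0.8976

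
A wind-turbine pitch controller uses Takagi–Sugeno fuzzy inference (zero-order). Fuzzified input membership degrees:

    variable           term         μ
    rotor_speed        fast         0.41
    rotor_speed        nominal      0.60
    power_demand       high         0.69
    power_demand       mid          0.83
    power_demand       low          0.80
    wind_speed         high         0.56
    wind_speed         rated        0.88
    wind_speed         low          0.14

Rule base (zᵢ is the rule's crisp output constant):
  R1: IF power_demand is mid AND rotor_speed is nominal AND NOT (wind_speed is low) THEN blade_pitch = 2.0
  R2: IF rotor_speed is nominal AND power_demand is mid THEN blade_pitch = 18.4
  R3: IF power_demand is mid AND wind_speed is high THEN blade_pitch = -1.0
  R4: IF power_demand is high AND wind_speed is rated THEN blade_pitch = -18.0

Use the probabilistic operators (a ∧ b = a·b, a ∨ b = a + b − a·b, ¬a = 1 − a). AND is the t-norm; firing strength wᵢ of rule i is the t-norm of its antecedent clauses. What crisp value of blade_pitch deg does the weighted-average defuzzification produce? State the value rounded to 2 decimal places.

R1 (z=2.0): mid=0.83, nominal=0.60, ¬low=1−0.14=0.86; AND[a·b] → w = 0.4283
R2 (z=18.4): nominal=0.60, mid=0.83; AND[a·b] → w = 0.4980
R3 (z=-1.0): mid=0.83, high=0.56; AND[a·b] → w = 0.4648
R4 (z=-18.0): high=0.69, rated=0.88; AND[a·b] → w = 0.6072
Weighted average = (0.4283·2.0 + 0.4980·18.4 + 0.4648·-1.0 + 0.6072·-18.0) / (0.4283 + 0.4980 + 0.4648 + 0.6072)
  = -1.3746 / 1.9983 = -0.69

-0.69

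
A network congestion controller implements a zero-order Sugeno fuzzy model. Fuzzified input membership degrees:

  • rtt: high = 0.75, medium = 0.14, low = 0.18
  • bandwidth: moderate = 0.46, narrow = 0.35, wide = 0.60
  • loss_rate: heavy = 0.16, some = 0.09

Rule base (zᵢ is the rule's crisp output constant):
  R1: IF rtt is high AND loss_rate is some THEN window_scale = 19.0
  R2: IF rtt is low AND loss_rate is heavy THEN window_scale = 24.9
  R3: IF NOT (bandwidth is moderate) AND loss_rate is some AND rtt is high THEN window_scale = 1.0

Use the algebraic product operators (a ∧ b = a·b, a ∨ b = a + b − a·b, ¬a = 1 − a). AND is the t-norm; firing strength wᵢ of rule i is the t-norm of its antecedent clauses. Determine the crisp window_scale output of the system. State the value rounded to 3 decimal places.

R1 (z=19.0): high=0.75, some=0.09; AND[a·b] → w = 0.0675
R2 (z=24.9): low=0.18, heavy=0.16; AND[a·b] → w = 0.0288
R3 (z=1.0): ¬moderate=1−0.46=0.54, some=0.09, high=0.75; AND[a·b] → w = 0.0365
Weighted average = (0.0675·19.0 + 0.0288·24.9 + 0.0365·1.0) / (0.0675 + 0.0288 + 0.0365)
  = 2.0361 / 0.1328 = 15.338

15.338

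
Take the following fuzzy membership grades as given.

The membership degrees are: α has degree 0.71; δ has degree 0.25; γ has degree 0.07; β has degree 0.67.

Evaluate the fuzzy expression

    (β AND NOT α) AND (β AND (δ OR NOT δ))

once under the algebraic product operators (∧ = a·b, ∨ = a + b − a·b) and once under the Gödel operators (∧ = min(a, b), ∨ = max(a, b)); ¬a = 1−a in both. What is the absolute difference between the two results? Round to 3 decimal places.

Under algebraic product:
  NOT α = 1 − 0.7100 = 0.2900
  β AND NOT α = a·b on (0.6700, 0.2900) = 0.1943
  NOT δ = 1 − 0.2500 = 0.7500
  δ OR NOT δ = a + b − a·b on (0.2500, 0.7500) = 0.8125
  β AND (δ OR NOT δ) = a·b on (0.6700, 0.8125) = 0.5444
  (β AND NOT α) AND (β AND (δ OR NOT δ)) = a·b on (0.1943, 0.5444) = 0.1058
  → value = 0.1058
Under Gödel:
  NOT α = 1 − 0.71 = 0.29
  β AND NOT α = min(a, b) on (0.67, 0.29) = 0.29
  NOT δ = 1 − 0.25 = 0.75
  δ OR NOT δ = max(a, b) on (0.25, 0.75) = 0.75
  β AND (δ OR NOT δ) = min(a, b) on (0.67, 0.75) = 0.67
  (β AND NOT α) AND (β AND (δ OR NOT δ)) = min(a, b) on (0.29, 0.67) = 0.29
  → value = 0.2900
|0.1058 − 0.2900| = 0.184

0.184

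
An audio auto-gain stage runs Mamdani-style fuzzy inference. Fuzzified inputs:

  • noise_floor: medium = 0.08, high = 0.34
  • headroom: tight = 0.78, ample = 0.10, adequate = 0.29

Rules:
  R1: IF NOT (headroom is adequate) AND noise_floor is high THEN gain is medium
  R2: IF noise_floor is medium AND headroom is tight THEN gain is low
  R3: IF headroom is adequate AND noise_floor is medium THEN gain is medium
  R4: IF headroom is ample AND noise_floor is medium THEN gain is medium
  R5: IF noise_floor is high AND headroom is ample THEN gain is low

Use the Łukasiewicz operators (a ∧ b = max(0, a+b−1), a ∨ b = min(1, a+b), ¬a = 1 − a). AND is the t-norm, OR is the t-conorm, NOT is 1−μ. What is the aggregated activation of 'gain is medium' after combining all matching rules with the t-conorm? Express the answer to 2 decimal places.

R1: ¬adequate=1−0.29=0.71, high=0.34; AND[max(0, a+b−1)] → w = 0.05
R2: medium=0.08, tight=0.78; AND[max(0, a+b−1)] → w = 0.00
R3: adequate=0.29, medium=0.08; AND[max(0, a+b−1)] → w = 0.00
R4: ample=0.10, medium=0.08; AND[max(0, a+b−1)] → w = 0.00
R5: high=0.34, ample=0.10; AND[max(0, a+b−1)] → w = 0.00
Rules with consequent 'medium': {R1, R3, R4} → strengths 0.05, 0.00, 0.00
Aggregate via t-conorm [min(1, a+b)]: 0.05

0.05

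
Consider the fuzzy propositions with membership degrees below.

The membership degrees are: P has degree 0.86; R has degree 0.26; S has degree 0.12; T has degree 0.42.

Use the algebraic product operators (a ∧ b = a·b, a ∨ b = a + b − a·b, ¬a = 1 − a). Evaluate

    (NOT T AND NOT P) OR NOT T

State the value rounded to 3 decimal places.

NOT T = 1 − 0.4200 = 0.5800
NOT P = 1 − 0.8600 = 0.1400
NOT T AND NOT P = a·b on (0.5800, 0.1400) = 0.0812
NOT T = 1 − 0.4200 = 0.5800
(NOT T AND NOT P) OR NOT T = a + b − a·b on (0.0812, 0.5800) = 0.6141

0.614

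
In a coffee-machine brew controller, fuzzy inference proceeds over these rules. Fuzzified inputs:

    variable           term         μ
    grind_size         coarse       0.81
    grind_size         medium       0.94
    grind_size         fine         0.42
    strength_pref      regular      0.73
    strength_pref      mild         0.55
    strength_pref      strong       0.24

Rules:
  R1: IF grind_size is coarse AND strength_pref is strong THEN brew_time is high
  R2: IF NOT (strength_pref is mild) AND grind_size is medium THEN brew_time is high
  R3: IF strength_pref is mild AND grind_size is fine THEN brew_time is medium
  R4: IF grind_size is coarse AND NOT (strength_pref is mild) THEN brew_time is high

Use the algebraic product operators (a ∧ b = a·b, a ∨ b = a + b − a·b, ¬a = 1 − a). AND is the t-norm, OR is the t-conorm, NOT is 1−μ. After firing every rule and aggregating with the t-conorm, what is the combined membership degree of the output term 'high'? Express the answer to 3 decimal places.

0.705

R1: coarse=0.81, strong=0.24; AND[a·b] → w = 0.1944
R2: ¬mild=1−0.55=0.45, medium=0.94; AND[a·b] → w = 0.4230
R3: mild=0.55, fine=0.42; AND[a·b] → w = 0.2310
R4: coarse=0.81, ¬mild=1−0.55=0.45; AND[a·b] → w = 0.3645
Rules with consequent 'high': {R1, R2, R4} → strengths 0.1944, 0.4230, 0.3645
Aggregate via t-conorm [a + b − a·b]: 0.7046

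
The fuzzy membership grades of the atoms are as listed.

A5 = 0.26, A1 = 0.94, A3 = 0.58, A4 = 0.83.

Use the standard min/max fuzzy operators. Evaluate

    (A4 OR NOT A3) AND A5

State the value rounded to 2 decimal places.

NOT A3 = 1 − 0.58 = 0.42
A4 OR NOT A3 = max(a, b) on (0.83, 0.42) = 0.83
(A4 OR NOT A3) AND A5 = min(a, b) on (0.83, 0.26) = 0.26

0.26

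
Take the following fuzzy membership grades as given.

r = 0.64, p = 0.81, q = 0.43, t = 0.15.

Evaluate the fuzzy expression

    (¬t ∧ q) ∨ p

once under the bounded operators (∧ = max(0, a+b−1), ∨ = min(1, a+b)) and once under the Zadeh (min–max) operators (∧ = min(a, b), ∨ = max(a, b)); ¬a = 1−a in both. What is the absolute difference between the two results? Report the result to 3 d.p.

Under bounded:
  ¬t = 1 − 0.15 = 0.85
  ¬t ∧ q = max(0, a+b−1) on (0.85, 0.43) = 0.28
  (¬t ∧ q) ∨ p = min(1, a+b) on (0.28, 0.81) = 1.00
  → value = 1.0000
Under Zadeh (min–max):
  ¬t = 1 − 0.15 = 0.85
  ¬t ∧ q = min(a, b) on (0.85, 0.43) = 0.43
  (¬t ∧ q) ∨ p = max(a, b) on (0.43, 0.81) = 0.81
  → value = 0.8100
|1.0000 − 0.8100| = 0.190

0.190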